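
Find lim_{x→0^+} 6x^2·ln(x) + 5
The product is a 0·∞ indeterminate form at x → 0⁺.
Rewrite the product as 6·ln(x) / x^(-2) and apply L'Hôpital, or use the standard hierarchy x^(-2) ≫ |ln x| as x → 0⁺.
The indeterminate product → 0, so the limit = 5.

Final answer: 5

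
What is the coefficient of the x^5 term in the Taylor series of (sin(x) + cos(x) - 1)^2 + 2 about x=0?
Expand to order 5: (sin(x) + cos(x) - 1)^2 + 2 = x^5/4 - x^4/12 - x^3 + x^2 + 2 + O(x^6).
The coefficient of x^5 is 1/4.

Final answer: 1/4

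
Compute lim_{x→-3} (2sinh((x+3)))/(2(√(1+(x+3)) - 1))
Both numerator and denominator → 0 as x → -3; this is a 0/0 indeterminate form.
Expand each to leading order near x = -3: numerator ~ 2·(x + 3), denominator ~ (x + 3).
The limit of the ratio is 2.

Final answer: 2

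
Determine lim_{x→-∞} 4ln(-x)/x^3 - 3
The quotient is an ∞/∞ indeterminate form as x → -∞.
Compare growth rates of the dominant terms (exponentials ≫ polynomials ≫ logarithms), or apply L'Hôpital's rule; the quotient → 0.
Adding the constant: 0 - 3 = -3. Limit = -3.

Final answer: -3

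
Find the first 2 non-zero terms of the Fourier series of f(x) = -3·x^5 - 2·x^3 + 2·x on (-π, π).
(-692 - 6·π^4 + 116·π^2)·sin(x) + (-13·π^2 + 35/2 + 3·π^4)·sin(2·x)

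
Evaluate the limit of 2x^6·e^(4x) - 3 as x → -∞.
The product is a 0·∞ indeterminate form at x → -∞.
Rewrite the product as 2x^6 / e^(-4x) (an ∞/∞ form) and apply L'Hôpital, or use the standard hierarchy e^(4|x|) ≫ |x^6| as x → -∞.
The indeterminate product → 0, so the limit = -3.

Final answer: -3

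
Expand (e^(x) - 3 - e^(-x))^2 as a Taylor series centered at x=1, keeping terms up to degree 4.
(x - 1)^4·(-3 - e^(-1) + e)^2·(e/(12·(-3 - e^(-1) + e)) - e^(-1)/(12·(-3 - e^(-1) + e)) + (e/(2·(-3 - e^(-1) + e)) - e^(-1)/(2·(-3 - e^(-1) + e)))^2 + 2·(e/(6·(-3 - e^(-1) + e)) + e^(-1)/(6·(-3 - e^(-1) + e)))·(e/(-3 - e^(-1) + e) + e^(-1)/(-3 - e^(-1) + e))) + (x - 1)^3·(-3 - e^(-1) + e)^2·(e/(3·(-3 - e^(-1) + e)) + e^(-1)/(3·(-3 - e^(-1) + e)) + 2·(e/(2·(-3 - e^(-1) + e)) - e^(-1)/(2·(-3 - e^(-1) + e)))·(e/(-3 - e^(-1) + e) + e^(-1)/(-3 - e^(-1) + e))) + (x - 1)^2·(-3 - e^(-1) + e)^2·(e/(-3 - e^(-1) + e) - e^(-1)/(-3 - e^(-1) + e) + (e/(-3 - e^(-1) + e) + e^(-1)/(-3 - e^(-1) + e))^2) + (x - 1)·(2·e/(-3 - e^(-1) + e) + 2·e^(-1)/(-3 - e^(-1) + e))·(-3 - e^(-1) + e)^2 + (-3 - e^(-1) + e)^2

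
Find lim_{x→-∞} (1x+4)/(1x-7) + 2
Evaluate the dominant behaviour as x → -∞; each term tends to a finite value or vanishes.
Limit = 3.

Final answer: 3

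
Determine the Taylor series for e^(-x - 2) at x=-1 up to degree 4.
e^(-1) - e^(-1)·(x + 1) + e^(-1)·(x + 1)^2/2 - e^(-1)·(x + 1)^3/6 + e^(-1)·(x + 1)^4/24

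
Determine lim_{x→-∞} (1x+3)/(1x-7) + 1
Evaluate the dominant behaviour as x → -∞; each term tends to a finite value or vanishes.
Limit = 2.

Final answer: 2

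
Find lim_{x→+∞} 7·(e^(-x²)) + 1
Evaluate the dominant behaviour as x → +∞; each term tends to a finite value or vanishes.
Limit = 1.

Final answer: 1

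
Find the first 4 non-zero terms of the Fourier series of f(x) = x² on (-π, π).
-4·cos(x) + cos(2·x) - 4·cos(3·x)/9 + π^2/3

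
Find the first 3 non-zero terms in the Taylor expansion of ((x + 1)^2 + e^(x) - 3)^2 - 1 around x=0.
26·x^3/3 + 6·x^2 - 6·x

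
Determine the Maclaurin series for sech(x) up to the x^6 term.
-61·x^6/720 + 5·x^4/24 - x^2/2 + 1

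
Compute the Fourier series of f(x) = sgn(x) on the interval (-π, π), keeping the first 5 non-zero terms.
4·sin(x)/π + 4·sin(3·x)/(3·π) + 4·sin(5·x)/(5·π) + 4·sin(7·x)/(7·π) + 4·sin(9·x)/(9·π)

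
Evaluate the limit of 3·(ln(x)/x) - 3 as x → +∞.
Evaluate the dominant behaviour as x → +∞; each term tends to a finite value or vanishes.
Limit = -3.

Final answer: -3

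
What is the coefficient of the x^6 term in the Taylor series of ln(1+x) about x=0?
Expand to order 6: ln(1+x) = -x^6/6 + x^5/5 - x^4/4 + x^3/3 - x^2/2 + x + O(x^7).
The coefficient of x^6 is -1/6.

Final answer: -1/6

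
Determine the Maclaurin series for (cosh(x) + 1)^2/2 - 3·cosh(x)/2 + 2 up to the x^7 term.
31·x^6/1440 + 7·x^4/48 + x^2/4 + 5/2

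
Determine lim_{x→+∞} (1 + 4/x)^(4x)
As x → +∞: write (1 + 4/x)^(4x) = ((1 + 4/x)^x)^4 → (e^4)^4 = e^16.
Limit = e^(16).

Final answer: e^(16)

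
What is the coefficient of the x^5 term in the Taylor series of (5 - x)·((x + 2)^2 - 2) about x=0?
Expand to order 5: (5 - x)·((x + 2)^2 - 2) = -x^3 + x^2 + 18·x + 10 + O(x^6).
The coefficient of x^5 is 0.

Final answer: 0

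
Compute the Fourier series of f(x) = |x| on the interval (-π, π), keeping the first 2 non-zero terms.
-4·cos(x)/π + π/2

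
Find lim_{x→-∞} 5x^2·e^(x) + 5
The product is a 0·∞ indeterminate form at x → -∞.
Rewrite the product as 5x^2 / e^(-x) (an ∞/∞ form) and apply L'Hôpital, or use the standard hierarchy e^(|x|) ≫ |x^2| as x → -∞.
The indeterminate product → 0, so the limit = 5.

Final answer: 5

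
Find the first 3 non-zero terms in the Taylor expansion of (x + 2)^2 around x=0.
x^2 + 4·x + 4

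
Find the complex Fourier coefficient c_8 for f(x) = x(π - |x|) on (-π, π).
Compute the real Fourier coefficients first: a_8 = 0, b_8 = 0.
Then c_8 = (a_8 − i·b_8)/2 = 0.

Final answer: 0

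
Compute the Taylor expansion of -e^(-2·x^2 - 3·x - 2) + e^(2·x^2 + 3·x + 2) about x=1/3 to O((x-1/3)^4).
(-1 + e^(58/9))·e^(-29/9) + (13 + 13·e^(58/9))·e^(-29/9)·(x - 1/3)/3 + (-133 + 205·e^(58/9))·e^(-29/9)·(x - 1/3)^2/18 + (793 + 3601·e^(58/9))·e^(-29/9)·(x - 1/3)^3/162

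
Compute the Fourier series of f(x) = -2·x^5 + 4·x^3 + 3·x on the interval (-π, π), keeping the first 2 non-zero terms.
(-522 - 4·π^4 + 88·π^2)·sin(x) + (-14·π^2 + 18 + 2·π^4)·sin(2·x)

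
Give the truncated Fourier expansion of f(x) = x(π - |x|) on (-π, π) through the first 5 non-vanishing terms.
8·sin(x)/π + 8·sin(3·x)/(27·π) + 8·sin(5·x)/(125·π) + 8·sin(7·x)/(343·π) + 8·sin(9·x)/(729·π)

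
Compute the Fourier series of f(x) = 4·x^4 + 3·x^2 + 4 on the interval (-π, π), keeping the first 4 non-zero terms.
(180 - 32·π^2)·cos(x) + (-9 + 8·π^2)·cos(2·x) + (28/27 - 32·π^2/9)·cos(3·x) + 4 + π^2 + 4·π^4/5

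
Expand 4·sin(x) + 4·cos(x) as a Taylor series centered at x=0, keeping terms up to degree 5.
x^5/30 + x^4/6 - 2·x^3/3 - 2·x^2 + 4·x + 4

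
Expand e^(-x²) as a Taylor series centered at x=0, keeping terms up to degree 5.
x^4/2 - x^2 + 1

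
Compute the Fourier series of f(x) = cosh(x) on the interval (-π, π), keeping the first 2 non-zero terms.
-cos(x)·sinh(π)/π + sinh(π)/π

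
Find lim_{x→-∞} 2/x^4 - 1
Evaluate the dominant behaviour as x → -∞; each term tends to a finite value or vanishes.
Limit = -1.

Final answer: -1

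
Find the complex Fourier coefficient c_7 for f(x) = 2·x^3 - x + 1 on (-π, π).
Compute the real Fourier coefficients first: a_7 = 0, b_7 = -122/343 + 4·π^2/7.
Then c_7 = (a_7 − i·b_7)/2 = -2·i·π^2/7 + 61·i/343.

Final answer: -2·i·π^2/7 + 61·i/343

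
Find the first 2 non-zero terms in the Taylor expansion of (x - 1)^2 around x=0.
1 - 2·x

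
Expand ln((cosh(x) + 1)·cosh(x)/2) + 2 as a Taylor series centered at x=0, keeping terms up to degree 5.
-3·x^4/32 + 3·x^2/4 + 2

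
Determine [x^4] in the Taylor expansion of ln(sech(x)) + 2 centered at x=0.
Expand to order 4: ln(sech(x)) + 2 = x^4/12 - x^2/2 + 2 + O(x^5).
The coefficient of x^4 is 1/12.

Final answer: 1/12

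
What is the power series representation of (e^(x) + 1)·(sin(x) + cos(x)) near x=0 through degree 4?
-x^4/8 - x^3/6 + x^2/2 + 3·x + 2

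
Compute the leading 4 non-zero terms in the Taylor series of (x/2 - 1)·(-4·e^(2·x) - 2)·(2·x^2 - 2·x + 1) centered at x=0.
10·x^3/3 + 6·x^2 - 7·x + 6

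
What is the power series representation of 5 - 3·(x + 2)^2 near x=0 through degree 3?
-3·x^2 - 12·x - 7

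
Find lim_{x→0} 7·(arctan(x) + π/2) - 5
Direct substitution at x = 0 gives -5 + 7·π/2.

Final answer: -5 + 7·π/2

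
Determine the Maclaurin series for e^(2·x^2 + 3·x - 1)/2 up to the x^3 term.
21·x^3·e^(-1)/4 + 13·x^2·e^(-1)/4 + 3·x·e^(-1)/2 + e^(-1)/2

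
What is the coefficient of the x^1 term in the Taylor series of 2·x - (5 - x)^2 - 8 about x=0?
Expand to order 1: 2·x - (5 - x)^2 - 8 = 12·x - 33 + O(x^2).
The coefficient of x^1 is 12.

Final answer: 12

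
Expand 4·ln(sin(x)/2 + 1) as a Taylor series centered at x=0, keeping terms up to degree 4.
5·x^4/48 - x^3/6 - x^2/2 + 2·x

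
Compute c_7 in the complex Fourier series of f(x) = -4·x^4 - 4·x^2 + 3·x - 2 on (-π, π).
Compute the real Fourier coefficients first: a_7 = 592/2401 + 32·π^2/49, b_7 = 6/7.
Then c_7 = (a_7 − i·b_7)/2 = 296/2401 + 16·π^2/49 - 3·i/7.

Final answer: 296/2401 + 16·π^2/49 - 3·i/7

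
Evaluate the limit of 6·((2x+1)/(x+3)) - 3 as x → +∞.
Evaluate the dominant behaviour as x → +∞; each term tends to a finite value or vanishes.
Limit = 9.

Final answer: 9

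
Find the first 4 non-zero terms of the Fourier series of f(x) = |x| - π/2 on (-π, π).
-4·cos(x)/π - 4·cos(3·x)/(9·π) - 4·cos(5·x)/(25·π) - 4·cos(7·x)/(49·π)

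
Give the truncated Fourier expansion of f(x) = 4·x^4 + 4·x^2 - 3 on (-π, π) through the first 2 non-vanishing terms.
(176 - 32·π^2)·cos(x) - 3 + 4·π^2/3 + 4·π^4/5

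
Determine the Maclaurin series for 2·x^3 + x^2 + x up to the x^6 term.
2·x^3 + x^2 + x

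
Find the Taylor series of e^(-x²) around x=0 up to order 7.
-x^6/6 + x^4/2 - x^2 + 1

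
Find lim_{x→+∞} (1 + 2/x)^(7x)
As x → +∞: write (1 + 2/x)^(7x) = ((1 + 2/x)^x)^7 → (e^2)^7 = e^14.
Limit = e^(14).

Final answer: e^(14)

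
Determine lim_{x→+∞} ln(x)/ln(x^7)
This is an ∞/∞ indeterminate form as x → +∞.
Write ln(x^7) = 7·ln(x), reducing the quotient to 1/7.
Limit = 1/7.

Final answer: 1/7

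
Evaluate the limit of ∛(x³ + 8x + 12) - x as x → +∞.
This is an ∞ − ∞ indeterminate form.
Multiply by (A² + AB + B²)/(A² + AB + B²) where A = ∛(x³+8x + 12), B = x to use A³ − B³ = (A−B)(A²+AB+B²); the x³ terms cancel, leaving (8x + 12)/(A²+AB+B²) with denominator ~ 3x², so the limit is 0.
Limit = 0.

Final answer: 0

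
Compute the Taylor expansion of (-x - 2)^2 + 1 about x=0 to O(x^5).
x^2 + 4·x + 5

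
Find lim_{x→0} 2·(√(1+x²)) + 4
Direct substitution at x = 0 gives 6.

Final answer: 6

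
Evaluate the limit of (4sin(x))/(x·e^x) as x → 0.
Both numerator and denominator → 0 as x → 0; this is a 0/0 indeterminate form.
Expand each to leading order near x = 0: numerator ~ 4·x, denominator ~ x.
The limit of the ratio is 4.

Final answer: 4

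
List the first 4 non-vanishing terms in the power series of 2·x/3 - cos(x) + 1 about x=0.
x^6/720 - x^4/24 + x^2/2 + 2·x/3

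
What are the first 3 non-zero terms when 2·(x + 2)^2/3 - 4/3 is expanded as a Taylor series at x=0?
2·x^2/3 + 8·x/3 + 4/3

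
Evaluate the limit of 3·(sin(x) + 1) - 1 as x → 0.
Direct substitution at x = 0 gives 2.

Final answer: 2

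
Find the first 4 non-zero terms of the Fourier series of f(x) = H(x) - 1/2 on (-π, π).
2·sin(x)/π + 2·sin(3·x)/(3·π) + 2·sin(5·x)/(5·π) + 2·sin(7·x)/(7·π)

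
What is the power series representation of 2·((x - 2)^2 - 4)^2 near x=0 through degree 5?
2·x^4 - 16·x^3 + 32·x^2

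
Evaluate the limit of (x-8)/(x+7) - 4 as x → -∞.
Evaluate the dominant behaviour as x → -∞; each term tends to a finite value or vanishes.
Limit = -3.

Final answer: -3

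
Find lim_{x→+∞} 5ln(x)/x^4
This is an ∞/∞ indeterminate form as x → +∞.
The polynomial denominator x^4 dominates the logarithmic numerator (any positive power of x ≫ ln(x) as x → ∞), so the quotient → 0.
Limit = 0.

Final answer: 0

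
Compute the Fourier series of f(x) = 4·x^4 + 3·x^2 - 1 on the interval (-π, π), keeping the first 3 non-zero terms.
(180 - 32·π^2)·cos(x) + (-9 + 8·π^2)·cos(2·x) - 1 + π^2 + 4·π^4/5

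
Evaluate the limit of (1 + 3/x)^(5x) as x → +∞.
As x → +∞: write (1 + 3/x)^(5x) = ((1 + 3/x)^x)^5 → (e^3)^5 = e^15.
Limit = e^(15).

Final answer: e^(15)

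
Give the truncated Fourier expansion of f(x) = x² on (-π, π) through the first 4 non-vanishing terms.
-4·cos(x) + cos(2·x) - 4·cos(3·x)/9 + π^2/3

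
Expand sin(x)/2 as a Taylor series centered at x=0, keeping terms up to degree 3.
-x^3/12 + x/2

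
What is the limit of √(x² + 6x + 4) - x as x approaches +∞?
This is an ∞ − ∞ indeterminate form.
Multiply and divide by the conjugate √(x²+6x + 4) + x; the x² terms cancel, leaving (6x + 4)/(√(x²+6x + 4)+x) → 6/2 = 3.
Limit = 3.

Final answer: 3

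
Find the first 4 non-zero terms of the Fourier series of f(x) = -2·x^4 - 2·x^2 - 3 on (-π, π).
(-88 + 16·π^2)·cos(x) + (4 - 4·π^2)·cos(2·x) + (-8/27 + 16·π^2/9)·cos(3·x) - 2·π^4/5 - 2·π^2/3 - 3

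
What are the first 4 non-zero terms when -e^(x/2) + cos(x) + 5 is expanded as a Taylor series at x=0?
-x^3/48 - 5·x^2/8 - x/2 + 5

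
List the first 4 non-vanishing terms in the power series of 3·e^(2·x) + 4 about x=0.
4·x^3 + 6·x^2 + 6·x + 7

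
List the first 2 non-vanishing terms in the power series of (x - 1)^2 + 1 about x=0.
2 - 2·x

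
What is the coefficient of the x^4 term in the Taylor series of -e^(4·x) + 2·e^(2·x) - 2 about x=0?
Expand to order 4: -e^(4·x) + 2·e^(2·x) - 2 = -28·x^4/3 - 8·x^3 - 4·x^2 - 1 + O(x^5).
The coefficient of x^4 is -28/3.

Final answer: -28/3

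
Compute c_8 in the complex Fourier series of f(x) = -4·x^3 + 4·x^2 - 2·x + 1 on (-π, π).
Compute the real Fourier coefficients first: a_8 = 1/4, b_8 = 13/32 + π^2.
Then c_8 = (a_8 − i·b_8)/2 = 1/8 - i·π^2/2 - 13·i/64.

Final answer: 1/8 - i·π^2/2 - 13·i/64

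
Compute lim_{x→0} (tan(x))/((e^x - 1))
Both numerator and denominator → 0 as x → 0; this is a 0/0 indeterminate form.
Expand each to leading order near x = 0: numerator ~ x, denominator ~ x.
The limit of the ratio is 1.

Final answer: 1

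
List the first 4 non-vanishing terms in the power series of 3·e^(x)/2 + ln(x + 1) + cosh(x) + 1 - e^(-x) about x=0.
3·x^3/4 + x^2/4 + 7·x/2 + 5/2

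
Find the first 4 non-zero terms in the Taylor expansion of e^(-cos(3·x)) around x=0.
81·x^6·e^(-1)/80 + 27·x^4·e^(-1)/4 + 9·x^2·e^(-1)/2 + e^(-1)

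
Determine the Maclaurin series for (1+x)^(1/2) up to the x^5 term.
7·x^5/256 - 5·x^4/128 + x^3/16 - x^2/8 + x/2 + 1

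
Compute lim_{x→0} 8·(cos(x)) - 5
Direct substitution at x = 0 gives 3.

Final answer: 3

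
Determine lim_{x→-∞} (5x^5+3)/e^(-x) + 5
The quotient is an ∞/∞ indeterminate form as x → -∞.
Compare growth rates of the dominant terms (exponentials ≫ polynomials ≫ logarithms), or apply L'Hôpital's rule; the quotient → 0.
Adding the constant: 0 + 5 = 5. Limit = 5.

Final answer: 5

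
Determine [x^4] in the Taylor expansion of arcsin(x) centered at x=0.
Expand to order 4: arcsin(x) = x^3/6 + x + O(x^5).
The coefficient of x^4 is 0.

Final answer: 0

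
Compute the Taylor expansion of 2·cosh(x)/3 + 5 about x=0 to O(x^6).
x^4/36 + x^2/3 + 17/3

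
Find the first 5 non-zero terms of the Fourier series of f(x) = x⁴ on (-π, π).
(48 - 8·π^2)·cos(x) + (-3 + 2·π^2)·cos(2·x) + (16/27 - 8·π^2/9)·cos(3·x) + (-3/16 + π^2/2)·cos(4·x) + π^4/5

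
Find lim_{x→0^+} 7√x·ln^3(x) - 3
The product is a 0·∞ indeterminate form at x → 0⁺.
Rewrite the product as 7·ln^3(x) / x^(-1/2) and apply L'Hôpital, or use the standard hierarchy x^(-1/2) ≫ |ln x|^3 as x → 0⁺.
The indeterminate product → 0, so the limit = -3.

Final answer: -3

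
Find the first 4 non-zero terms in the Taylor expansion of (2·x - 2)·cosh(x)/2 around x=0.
x^3/2 - x^2/2 + x - 1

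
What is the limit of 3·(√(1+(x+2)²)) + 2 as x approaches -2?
Direct substitution at x = -2 gives 5.

Final answer: 5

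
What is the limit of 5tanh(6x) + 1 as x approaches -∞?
Evaluate the dominant behaviour as x → -∞; each term tends to a finite value or vanishes.
Limit = -4.

Final answer: -4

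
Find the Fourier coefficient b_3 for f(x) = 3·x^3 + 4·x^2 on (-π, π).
b_3 = (1/π) ∫_{-π}^{π} f(x)·sin(3x) dx.
Evaluate the integral (use parity and integration by parts as needed): b_3 = -4/3 + 2·π^2.

Final answer: -4/3 + 2·π^2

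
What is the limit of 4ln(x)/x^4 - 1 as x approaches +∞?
The quotient is an ∞/∞ indeterminate form as x → +∞.
The polynomial denominator x^4 dominates the logarithmic numerator (any positive power of x ≫ ln(x) as x → ∞), so the quotient → 0.
Adding the constant: 0 - 1 = -1. Limit = -1.

Final answer: -1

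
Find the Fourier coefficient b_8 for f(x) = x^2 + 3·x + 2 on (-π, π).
b_8 = (1/π) ∫_{-π}^{π} f(x)·sin(8x) dx.
Evaluate the integral (use parity and integration by parts as needed): b_8 = -3/4.

Final answer: -3/4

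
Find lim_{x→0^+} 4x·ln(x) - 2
The product is a 0·∞ indeterminate form at x → 0⁺.
Rewrite the product as 4·ln(x) / x^(-1) and apply L'Hôpital, or use the standard hierarchy x^(-1) ≫ |ln x| as x → 0⁺.
The indeterminate product → 0, so the limit = -2.

Final answer: -2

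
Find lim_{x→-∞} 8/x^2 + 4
Evaluate the dominant behaviour as x → -∞; each term tends to a finite value or vanishes.
Limit = 4.

Final answer: 4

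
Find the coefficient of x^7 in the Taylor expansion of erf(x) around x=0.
Expand to order 7: erf(x) = -x^7/(21·√(π)) + x^5/(5·√(π)) - 2·x^3/(3·√(π)) + 2·x/√(π) + O(x^8).
The coefficient of x^7 is -1/(21·√(π)).

Final answer: -1/(21·√(π))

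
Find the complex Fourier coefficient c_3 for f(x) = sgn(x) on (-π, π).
Compute the real Fourier coefficients first: a_3 = 0, b_3 = 4/(3·π).
Then c_3 = (a_3 − i·b_3)/2 = -2·i/(3·π).

Final answer: -2·i/(3·π)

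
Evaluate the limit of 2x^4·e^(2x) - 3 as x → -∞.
The product is a 0·∞ indeterminate form at x → -∞.
Rewrite the product as 2x^4 / e^(-2x) (an ∞/∞ form) and apply L'Hôpital, or use the standard hierarchy e^(2|x|) ≫ |x^4| as x → -∞.
The indeterminate product → 0, so the limit = -3.

Final answer: -3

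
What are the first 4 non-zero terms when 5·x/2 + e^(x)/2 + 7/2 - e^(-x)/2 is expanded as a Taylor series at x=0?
x^5/120 + x^3/6 + 7·x/2 + 7/2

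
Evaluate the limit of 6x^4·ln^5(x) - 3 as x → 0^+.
The product is a 0·∞ indeterminate form at x → 0⁺.
Rewrite the product as 6·ln^5(x) / x^(-4) and apply L'Hôpital, or use the standard hierarchy x^(-4) ≫ |ln x|^5 as x → 0⁺.
The indeterminate product → 0, so the limit = -3.

Final answer: -3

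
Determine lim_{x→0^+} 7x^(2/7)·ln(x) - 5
The product is a 0·∞ indeterminate form at x → 0⁺.
Rewrite the product as 7·ln(x) / x^(-2/7) and apply L'Hôpital, or use the standard hierarchy x^(-2/7) ≫ |ln x| as x → 0⁺.
The indeterminate product → 0, so the limit = -5.

Final answer: -5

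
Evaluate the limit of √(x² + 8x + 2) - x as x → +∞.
This is an ∞ − ∞ indeterminate form.
Multiply and divide by the conjugate √(x²+8x + 2) + x; the x² terms cancel, leaving (8x + 2)/(√(x²+8x + 2)+x) → 8/2 = 4.
Limit = 4.

Final answer: 4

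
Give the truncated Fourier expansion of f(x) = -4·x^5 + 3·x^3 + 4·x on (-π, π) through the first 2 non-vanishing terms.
(-988 - 8·π^4 + 166·π^2)·sin(x) + (-23·π^2 + 61/2 + 4·π^4)·sin(2·x)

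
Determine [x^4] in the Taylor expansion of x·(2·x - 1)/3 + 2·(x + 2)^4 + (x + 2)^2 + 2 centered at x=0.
Expand to order 4: x·(2·x - 1)/3 + 2·(x + 2)^4 + (x + 2)^2 + 2 = 2·x^4 + 16·x^3 + 149·x^2/3 + 203·x/3 + 38 + O(x^5).
The coefficient of x^4 is 2.

Final answer: 2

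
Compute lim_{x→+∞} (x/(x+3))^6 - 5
As x → +∞: x/(x+3) = 1/(1 + 3/x) → 1, and the 6th power of a limit-1 base also → 1; with the additive constant, 1 - 5 = -4.
Limit = -4.

Final answer: -4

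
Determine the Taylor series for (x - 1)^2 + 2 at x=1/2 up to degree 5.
9/4 - (x - 1/2) + (x - 1/2)^2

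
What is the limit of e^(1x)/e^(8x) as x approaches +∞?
This is an ∞/∞ indeterminate form as x → +∞.
Rewrite e^(1x)/e^(8x) = e^((1−8)x) = e^(-7x); the exponent coefficient is -7 < 0 so e^(-7x) → 0.
Limit = 0.

Final answer: 0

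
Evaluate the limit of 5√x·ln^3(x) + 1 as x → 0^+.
The product is a 0·∞ indeterminate form at x → 0⁺.
Rewrite the product as 5·ln^3(x) / x^(-1/2) and apply L'Hôpital, or use the standard hierarchy x^(-1/2) ≫ |ln x|^3 as x → 0⁺.
The indeterminate product → 0, so the limit = 1.

Final answer: 1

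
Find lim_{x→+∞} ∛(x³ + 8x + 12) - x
This is an ∞ − ∞ indeterminate form.
Multiply by (A² + AB + B²)/(A² + AB + B²) where A = ∛(x³+8x + 12), B = x to use A³ − B³ = (A−B)(A²+AB+B²); the x³ terms cancel, leaving (8x + 12)/(A²+AB+B²) with denominator ~ 3x², so the limit is 0.
Limit = 0.

Final answer: 0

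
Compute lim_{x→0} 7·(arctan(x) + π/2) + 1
Direct substitution at x = 0 gives 1 + 7·π/2.

Final answer: 1 + 7·π/2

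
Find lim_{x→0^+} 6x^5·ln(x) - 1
The product is a 0·∞ indeterminate form at x → 0⁺.
Rewrite the product as 6·ln(x) / x^(-5) and apply L'Hôpital, or use the standard hierarchy x^(-5) ≫ |ln x| as x → 0⁺.
The indeterminate product → 0, so the limit = -1.

Final answer: -1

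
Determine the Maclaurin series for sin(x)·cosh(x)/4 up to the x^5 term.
-x^5/120 + x^3/12 + x/4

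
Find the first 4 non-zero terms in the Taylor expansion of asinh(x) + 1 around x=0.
3·x^5/40 - x^3/6 + x + 1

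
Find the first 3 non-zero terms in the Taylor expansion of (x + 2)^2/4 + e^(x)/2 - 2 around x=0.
x^2/2 + 3·x/2 - 1/2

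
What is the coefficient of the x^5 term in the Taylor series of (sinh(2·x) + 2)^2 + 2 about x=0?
Expand to order 5: (sinh(2·x) + 2)^2 + 2 = 16·x^5/15 + 16·x^4/3 + 16·x^3/3 + 4·x^2 + 8·x + 6 + O(x^6).
The coefficient of x^5 is 16/15.

Final answer: 16/15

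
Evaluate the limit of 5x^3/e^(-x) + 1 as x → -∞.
The quotient is an ∞/∞ indeterminate form as x → -∞.
Compare growth rates of the dominant terms (exponentials ≫ polynomials ≫ logarithms), or apply L'Hôpital's rule; the quotient → 0.
Adding the constant: 0 + 1 = 1. Limit = 1.

Final answer: 1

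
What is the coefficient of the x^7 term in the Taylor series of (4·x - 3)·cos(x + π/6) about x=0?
Expand to order 7: (4·x - 3)·cos(x + π/6) = x^7·(-√(3)/360 - 1/3360) + x^6·(-1/60 + √(3)/480) + x^5·(1/80 + √(3)/12) + x^4·(1/3 - √(3)/16) + x^3·(-√(3) - 1/4) + x^2·(-2 + 3·√(3)/4) + x·(3/2 + 2·√(3)) - 3·√(3)/2 + O(x^8).
The coefficient of x^7 is -√(3)/360 - 1/3360.

Final answer: -√(3)/360 - 1/3360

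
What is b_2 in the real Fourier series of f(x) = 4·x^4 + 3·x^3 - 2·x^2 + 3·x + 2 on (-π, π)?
b_2 = (1/π) ∫_{-π}^{π} f(x)·sin(2x) dx.
Evaluate the integral (use parity and integration by parts as needed): b_2 = 3/2 - 3·π^2.

Final answer: 3/2 - 3·π^2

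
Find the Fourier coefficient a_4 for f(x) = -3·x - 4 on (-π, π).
a_4 = (1/π) ∫_{-π}^{π} f(x)·cos(4x) dx.
Evaluate the integral (use parity and integration by parts as needed): a_4 = 0.

Final answer: 0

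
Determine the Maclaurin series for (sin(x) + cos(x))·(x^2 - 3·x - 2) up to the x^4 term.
-x^4/12 + 17·x^3/6 - x^2 - 5·x - 2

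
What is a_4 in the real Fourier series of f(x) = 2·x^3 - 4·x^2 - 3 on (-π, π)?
a_4 = (1/π) ∫_{-π}^{π} f(x)·cos(4x) dx.
Evaluate the integral (use parity and integration by parts as needed): a_4 = -1.

Final answer: -1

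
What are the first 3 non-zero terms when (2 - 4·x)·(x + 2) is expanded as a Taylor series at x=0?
-4·x^2 - 6·x + 4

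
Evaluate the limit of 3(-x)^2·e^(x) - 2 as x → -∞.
The product is a 0·∞ indeterminate form at x → -∞.
Rewrite the product as 3(-x)^2 / e^(-x) (an ∞/∞ form) and apply L'Hôpital, or use the standard hierarchy e^(|x|) ≫ |(-x)^2| as x → -∞.
The indeterminate product → 0, so the limit = -2.

Final answer: -2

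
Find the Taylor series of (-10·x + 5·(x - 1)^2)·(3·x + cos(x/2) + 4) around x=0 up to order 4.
-235·x^4/384 + 35·x^3/2 - 285·x^2/8 - 85·x + 25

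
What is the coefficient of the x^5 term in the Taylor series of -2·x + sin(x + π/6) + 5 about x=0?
Expand to order 5: -2·x + sin(x + π/6) + 5 = √(3)·x^5/240 + x^4/48 - √(3)·x^3/12 - x^2/4 + x·(-2 + √(3)/2) + 11/2 + O(x^6).
The coefficient of x^5 is √(3)/240.

Final answer: √(3)/240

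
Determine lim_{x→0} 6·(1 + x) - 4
Direct substitution at x = 0 gives 2.

Final answer: 2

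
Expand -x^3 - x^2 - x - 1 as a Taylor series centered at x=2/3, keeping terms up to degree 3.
-65/27 - 11·(x - 2/3)/3 - 3·(x - 2/3)^2 - (x - 2/3)^3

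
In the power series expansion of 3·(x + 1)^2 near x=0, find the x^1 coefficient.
Expand to order 1: 3·(x + 1)^2 = 6·x + 3 + O(x^2).
The coefficient of x^1 is 6.

Final answer: 6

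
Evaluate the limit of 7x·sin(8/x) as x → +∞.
As x → +∞: let u = 8/x → 0⁺; then 7·x·sin(8/x) = 7·8·sin(u)/u → 7·8·1 = 56.
Limit = 56.

Final answer: 56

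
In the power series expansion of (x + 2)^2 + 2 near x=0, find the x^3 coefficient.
Expand to order 3: (x + 2)^2 + 2 = x^2 + 4·x + 6 + O(x^4).
The coefficient of x^3 is 0.

Final answer: 0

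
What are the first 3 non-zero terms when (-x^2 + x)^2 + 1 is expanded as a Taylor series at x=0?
-2·x^3 + x^2 + 1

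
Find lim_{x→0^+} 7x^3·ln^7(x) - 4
The product is a 0·∞ indeterminate form at x → 0⁺.
Rewrite the product as 7·ln^7(x) / x^(-3) and apply L'Hôpital, or use the standard hierarchy x^(-3) ≫ |ln x|^7 as x → 0⁺.
The indeterminate product → 0, so the limit = -4.

Final answer: -4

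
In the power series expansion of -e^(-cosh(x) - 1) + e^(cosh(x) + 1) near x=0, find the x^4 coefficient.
Expand to order 4: -e^(-cosh(x) - 1) + e^(cosh(x) + 1) = x^4·(-e^(-2)/12 + e^(2)/6) + x^2·(e^(-2)/2 + e^(2)/2) - e^(-2) + e^(2) + O(x^5).
The coefficient of x^4 is -e^(-2)/12 + e^(2)/6.

Final answer: -e^(-2)/12 + e^(2)/6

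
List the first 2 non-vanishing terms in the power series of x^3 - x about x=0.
x^3 - x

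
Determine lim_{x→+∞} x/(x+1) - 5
Evaluate the dominant behaviour as x → +∞; each term tends to a finite value or vanishes.
Limit = -4.

Final answer: -4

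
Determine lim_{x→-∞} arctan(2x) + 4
Evaluate the dominant behaviour as x → -∞; each term tends to a finite value or vanishes.
Limit = 4 - π/2.

Final answer: 4 - π/2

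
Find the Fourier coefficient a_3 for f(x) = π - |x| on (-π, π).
a_3 = (1/π) ∫_{-π}^{π} f(x)·cos(3x) dx.
Evaluate the integral (use parity and integration by parts as needed): a_3 = 4/(9·π).

Final answer: 4/(9·π)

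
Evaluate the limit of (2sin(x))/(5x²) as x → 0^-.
Both numerator and denominator → 0 as x → 0^-; this is a 0/0 indeterminate form.
Expand each to leading order near x = 0: numerator ~ 2·x, denominator ~ 5·x^2.
The limit of the ratio is -∞.

Final answer: -∞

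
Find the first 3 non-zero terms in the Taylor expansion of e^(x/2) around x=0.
x^2/8 + x/2 + 1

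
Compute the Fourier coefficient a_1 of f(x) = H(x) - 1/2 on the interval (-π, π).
a_1 = (1/π) ∫_{-π}^{π} f(x)·cos(1x) dx.
Evaluate the integral (use parity and integration by parts as needed): a_1 = 0.

Final answer: 0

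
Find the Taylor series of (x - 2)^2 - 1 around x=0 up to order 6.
x^2 - 4·x + 3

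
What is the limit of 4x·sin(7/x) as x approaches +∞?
As x → +∞: let u = 7/x → 0⁺; then 4·x·sin(7/x) = 4·7·sin(u)/u → 4·7·1 = 28.
Limit = 28.

Final answer: 28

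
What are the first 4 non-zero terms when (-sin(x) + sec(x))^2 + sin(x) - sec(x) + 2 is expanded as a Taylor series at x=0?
-5·x^3/6 + 3·x^2/2 - x + 2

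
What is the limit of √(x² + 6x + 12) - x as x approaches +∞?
As x → +∞: multiply by the conjugate to get (6x+12)/(√(x²+6x+12)+x); the denominator ~ 2x, so the limit is 6/2 = 3.
Limit = 3.

Final answer: 3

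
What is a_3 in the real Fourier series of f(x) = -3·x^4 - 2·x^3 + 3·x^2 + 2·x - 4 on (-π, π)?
a_3 = (1/π) ∫_{-π}^{π} f(x)·cos(3x) dx.
Evaluate the integral (use parity and integration by parts as needed): a_3 = -28/9 + 8·π^2/3.

Final answer: -28/9 + 8·π^2/3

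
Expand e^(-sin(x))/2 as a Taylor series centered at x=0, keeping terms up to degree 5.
x^5/30 - x^4/16 + x^2/4 - x/2 + 1/2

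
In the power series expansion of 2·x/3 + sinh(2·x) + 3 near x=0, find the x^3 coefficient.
Expand to order 3: 2·x/3 + sinh(2·x) + 3 = 4·x^3/3 + 8·x/3 + 3 + O(x^4).
The coefficient of x^3 is 4/3.

Final answer: 4/3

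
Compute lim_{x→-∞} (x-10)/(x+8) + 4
Evaluate the dominant behaviour as x → -∞; each term tends to a finite value or vanishes.
Limit = 5.

Final answer: 5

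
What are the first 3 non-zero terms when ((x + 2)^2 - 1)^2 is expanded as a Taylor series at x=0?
22·x^2 + 24·x + 9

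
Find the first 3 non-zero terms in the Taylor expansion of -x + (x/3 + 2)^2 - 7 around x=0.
x^2/9 + x/3 - 3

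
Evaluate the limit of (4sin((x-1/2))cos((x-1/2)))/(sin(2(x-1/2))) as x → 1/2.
Both numerator and denominator → 0 as x → 1/2; this is a 0/0 indeterminate form.
Expand each to leading order near x = 1/2: numerator ~ 4·(x - 1/2), denominator ~ 2·(x - 1/2).
The limit of the ratio is 2.

Final answer: 2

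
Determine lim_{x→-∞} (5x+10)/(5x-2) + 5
Evaluate the dominant behaviour as x → -∞; each term tends to a finite value or vanishes.
Limit = 6.

Final answer: 6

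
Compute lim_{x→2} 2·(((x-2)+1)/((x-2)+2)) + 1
Direct substitution at x = 2 gives 2.

Final answer: 2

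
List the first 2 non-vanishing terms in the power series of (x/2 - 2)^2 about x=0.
4 - 2·x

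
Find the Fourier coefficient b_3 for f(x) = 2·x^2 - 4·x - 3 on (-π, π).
b_3 = (1/π) ∫_{-π}^{π} f(x)·sin(3x) dx.
Evaluate the integral (use parity and integration by parts as needed): b_3 = -8/3.

Final answer: -8/3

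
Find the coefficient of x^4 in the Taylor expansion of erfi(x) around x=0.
Expand to order 4: erfi(x) = 2·x^3/(3·√(π)) + 2·x/√(π) + O(x^5).
The coefficient of x^4 is 0.

Final answer: 0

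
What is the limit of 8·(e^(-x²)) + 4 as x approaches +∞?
Evaluate the dominant behaviour as x → +∞; each term tends to a finite value or vanishes.
Limit = 4.

Final answer: 4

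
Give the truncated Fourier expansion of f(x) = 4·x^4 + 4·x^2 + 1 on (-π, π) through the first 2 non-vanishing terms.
(176 - 32·π^2)·cos(x) + 1 + 4·π^2/3 + 4·π^4/5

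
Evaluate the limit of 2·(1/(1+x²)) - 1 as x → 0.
Direct substitution at x = 0 gives 1.

Final answer: 1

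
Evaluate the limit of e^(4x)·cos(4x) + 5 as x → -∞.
Evaluate the dominant behaviour as x → -∞; each term tends to a finite value or vanishes.
Limit = 5.

Final answer: 5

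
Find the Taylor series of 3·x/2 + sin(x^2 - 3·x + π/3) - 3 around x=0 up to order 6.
x^6·(99·√(3)/160 + 77/48) + x^5·(-9·√(3)/4 - 21/80) + x^4·(-9/4 + 23·√(3)/16) + x^3·(9/4 + 3·√(3)/2) + x^2·(1/2 - 9·√(3)/4) - 3 + √(3)/2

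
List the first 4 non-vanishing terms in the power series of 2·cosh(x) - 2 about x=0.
x^8/20160 + x^6/360 + x^4/12 + x^2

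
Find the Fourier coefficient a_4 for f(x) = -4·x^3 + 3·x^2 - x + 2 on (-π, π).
a_4 = (1/π) ∫_{-π}^{π} f(x)·cos(4x) dx.
Evaluate the integral (use parity and integration by parts as needed): a_4 = 3/4.

Final answer: 3/4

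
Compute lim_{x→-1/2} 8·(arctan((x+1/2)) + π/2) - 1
Direct substitution at x = -1/2 gives -1 + 4·π.

Final answer: -1 + 4·π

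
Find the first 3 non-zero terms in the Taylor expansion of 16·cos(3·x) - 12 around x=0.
54·x^4 - 72·x^2 + 4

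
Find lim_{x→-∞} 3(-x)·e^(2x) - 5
The product is a 0·∞ indeterminate form at x → -∞.
Rewrite the product as 3(-x) / e^(-2x) (an ∞/∞ form) and apply L'Hôpital, or use the standard hierarchy e^(2|x|) ≫ |(-x)| as x → -∞.
The indeterminate product → 0, so the limit = -5.

Final answer: -5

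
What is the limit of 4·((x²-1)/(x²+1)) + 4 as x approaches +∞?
Evaluate the dominant behaviour as x → +∞; each term tends to a finite value or vanishes.
Limit = 8.

Final answer: 8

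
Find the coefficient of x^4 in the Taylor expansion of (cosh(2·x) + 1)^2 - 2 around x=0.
Expand to order 4: (cosh(2·x) + 1)^2 - 2 = 20·x^4/3 + 8·x^2 + 2 + O(x^5).
The coefficient of x^4 is 20/3.

Final answer: 20/3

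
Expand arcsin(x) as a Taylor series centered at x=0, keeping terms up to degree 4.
x^3/6 + x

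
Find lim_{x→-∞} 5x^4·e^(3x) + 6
The product is a 0·∞ indeterminate form at x → -∞.
Rewrite the product as 5x^4 / e^(-3x) (an ∞/∞ form) and apply L'Hôpital, or use the standard hierarchy e^(3|x|) ≫ |x^4| as x → -∞.
The indeterminate product → 0, so the limit = 6.

Final answer: 6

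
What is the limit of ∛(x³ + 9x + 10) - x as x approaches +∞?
This is an ∞ − ∞ indeterminate form.
Multiply by (A² + AB + B²)/(A² + AB + B²) where A = ∛(x³+9x + 10), B = x to use A³ − B³ = (A−B)(A²+AB+B²); the x³ terms cancel, leaving (9x + 10)/(A²+AB+B²) with denominator ~ 3x², so the limit is 0.
Limit = 0.

Final answer: 0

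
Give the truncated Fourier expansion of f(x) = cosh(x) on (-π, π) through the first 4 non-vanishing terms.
-cos(x)·sinh(π)/π + 2·cos(2·x)·sinh(π)/(5·π) - cos(3·x)·sinh(π)/(5·π) + sinh(π)/π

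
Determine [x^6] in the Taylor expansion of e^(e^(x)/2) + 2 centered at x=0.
Expand to order 6: e^(e^(x)/2) + 2 = 171·x^6·e^(1/2)/5120 + 257·x^5·e^(1/2)/3840 + 49·x^4·e^(1/2)/384 + 11·x^3·e^(1/2)/48 + 3·x^2·e^(1/2)/8 + x·e^(1/2)/2 + e^(1/2) + 2 + O(x^7).
The coefficient of x^6 is 171·e^(1/2)/5120.

Final answer: 171·e^(1/2)/5120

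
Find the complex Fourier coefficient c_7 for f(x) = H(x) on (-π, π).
Compute the real Fourier coefficients first: a_7 = 0, b_7 = 2/(7·π).
Then c_7 = (a_7 − i·b_7)/2 = -i/(7·π).

Final answer: -i/(7·π)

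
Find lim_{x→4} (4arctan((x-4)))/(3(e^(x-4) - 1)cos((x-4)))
Both numerator and denominator → 0 as x → 4; this is a 0/0 indeterminate form.
Expand each to leading order near x = 4: numerator ~ 4·(x - 4), denominator ~ 3·(x - 4).
The limit of the ratio is 4/3.

Final answer: 4/3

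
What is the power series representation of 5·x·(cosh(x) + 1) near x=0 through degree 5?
5·x^5/24 + 5·x^3/2 + 10·x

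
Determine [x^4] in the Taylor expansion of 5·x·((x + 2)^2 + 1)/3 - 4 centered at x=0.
Expand to order 4: 5·x·((x + 2)^2 + 1)/3 - 4 = 5·x^3/3 + 20·x^2/3 + 25·x/3 - 4 + O(x^5).
The coefficient of x^4 is 0.

Final answer: 0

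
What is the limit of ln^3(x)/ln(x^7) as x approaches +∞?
This is an ∞/∞ indeterminate form as x → +∞.
Write ln(x^7) = 7·ln(x), reducing the quotient to ln^2(x)/7 → ∞.
Limit = ∞.

Final answer: ∞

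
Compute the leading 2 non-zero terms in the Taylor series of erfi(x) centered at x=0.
2·x^3/(3·√(π)) + 2·x/√(π)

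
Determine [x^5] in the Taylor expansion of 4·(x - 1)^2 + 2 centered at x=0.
Expand to order 5: 4·(x - 1)^2 + 2 = 4·x^2 - 8·x + 6 + O(x^6).
The coefficient of x^5 is 0.

Final answer: 0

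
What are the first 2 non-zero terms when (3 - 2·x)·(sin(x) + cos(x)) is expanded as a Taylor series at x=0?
x + 3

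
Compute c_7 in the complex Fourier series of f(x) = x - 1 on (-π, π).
Compute the real Fourier coefficients first: a_7 = 0, b_7 = 2/7.
Then c_7 = (a_7 − i·b_7)/2 = -i/7.

Final answer: -i/7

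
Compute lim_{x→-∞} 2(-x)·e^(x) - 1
The product is a 0·∞ indeterminate form at x → -∞.
Rewrite the product as 2(-x) / e^(-x) (an ∞/∞ form) and apply L'Hôpital, or use the standard hierarchy e^(|x|) ≫ |(-x)| as x → -∞.
The indeterminate product → 0, so the limit = -1.

Final answer: -1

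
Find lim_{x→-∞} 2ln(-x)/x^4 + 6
The quotient is an ∞/∞ indeterminate form as x → -∞.
Compare growth rates of the dominant terms (exponentials ≫ polynomials ≫ logarithms), or apply L'Hôpital's rule; the quotient → 0.
Adding the constant: 0 + 6 = 6. Limit = 6.

Final answer: 6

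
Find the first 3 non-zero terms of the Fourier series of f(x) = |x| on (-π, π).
-4·cos(x)/π - 4·cos(3·x)/(9·π) + π/2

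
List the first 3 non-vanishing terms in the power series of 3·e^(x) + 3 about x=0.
3·x^2/2 + 3·x + 6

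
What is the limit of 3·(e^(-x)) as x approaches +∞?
Evaluate the dominant behaviour as x → +∞; each term tends to a finite value or vanishes.
Limit = 0.

Final answer: 0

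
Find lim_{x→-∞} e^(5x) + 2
Evaluate the dominant behaviour as x → -∞; each term tends to a finite value or vanishes.
Limit = 2.

Final answer: 2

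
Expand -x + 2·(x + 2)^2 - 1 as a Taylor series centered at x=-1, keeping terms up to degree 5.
2 + 3·(x + 1) + 2·(x + 1)^2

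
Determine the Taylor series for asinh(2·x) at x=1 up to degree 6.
asinh(2) + 2·√(5)·(x - 1)/5 - 4·√(5)·(x - 1)^2/25 + 28·√(5)·(x - 1)^3/375 - 4·√(5)·(x - 1)^4/125 + 28·√(5)·(x - 1)^5/3125 + 136·√(5)·(x - 1)^6/46875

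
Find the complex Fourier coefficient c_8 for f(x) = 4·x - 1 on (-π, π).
Compute the real Fourier coefficients first: a_8 = 0, b_8 = -1.
Then c_8 = (a_8 − i·b_8)/2 = i/2.

Final answer: i/2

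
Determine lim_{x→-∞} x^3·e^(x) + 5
The product is a 0·∞ indeterminate form at x → -∞.
Rewrite the product as x^3 / e^(-x) (an ∞/∞ form) and apply L'Hôpital, or use the standard hierarchy e^(|x|) ≫ |x^3| as x → -∞.
The indeterminate product → 0, so the limit = 5.

Final answer: 5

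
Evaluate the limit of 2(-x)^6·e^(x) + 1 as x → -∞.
The product is a 0·∞ indeterminate form at x → -∞.
Rewrite the product as 2(-x)^6 / e^(-x) (an ∞/∞ form) and apply L'Hôpital, or use the standard hierarchy e^(|x|) ≫ |(-x)^6| as x → -∞.
The indeterminate product → 0, so the limit = 1.

Final answer: 1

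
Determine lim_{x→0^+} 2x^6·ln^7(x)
This is a 0·∞ indeterminate form at x → 0⁺.
Rewrite the product as 2·ln^7(x) / x^(-6) and apply L'Hôpital, or use the standard hierarchy x^(-6) ≫ |ln x|^7 as x → 0⁺.
The indeterminate product → 0, so the limit = 0.

Final answer: 0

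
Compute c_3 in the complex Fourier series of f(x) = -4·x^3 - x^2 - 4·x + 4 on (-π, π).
Compute the real Fourier coefficients first: a_3 = 4/9, b_3 = -8·π^2/3 - 8/9.
Then c_3 = (a_3 − i·b_3)/2 = 2/9 + 4·i/9 + 4·i·π^2/3.

Final answer: 2/9 + 4·i/9 + 4·i·π^2/3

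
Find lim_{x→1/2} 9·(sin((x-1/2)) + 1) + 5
Direct substitution at x = 1/2 gives 14.

Final answer: 14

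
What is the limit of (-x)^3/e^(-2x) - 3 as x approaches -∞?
The quotient is an ∞/∞ indeterminate form as x → -∞.
Compare growth rates of the dominant terms (exponentials ≫ polynomials ≫ logarithms), or apply L'Hôpital's rule; the quotient → 0.
Adding the constant: 0 - 3 = -3. Limit = -3.

Final answer: -3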